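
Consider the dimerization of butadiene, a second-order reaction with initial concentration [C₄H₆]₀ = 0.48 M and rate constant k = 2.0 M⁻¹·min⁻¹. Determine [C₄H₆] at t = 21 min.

0.02268 M

Step 1: For a second-order reaction: 1/[C₄H₆] = 1/[C₄H₆]₀ + kt
Step 2: 1/[C₄H₆] = 1/0.48 + 2.0 × 21
Step 3: 1/[C₄H₆] = 2.083 + 42 = 44.08
Step 4: [C₄H₆] = 1/44.08 = 0.02268 M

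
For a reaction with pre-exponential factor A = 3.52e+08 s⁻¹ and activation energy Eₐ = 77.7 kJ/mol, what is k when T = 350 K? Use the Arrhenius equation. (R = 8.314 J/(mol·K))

8.91e-04 s⁻¹

Step 1: Use the Arrhenius equation: k = A × exp(-Eₐ/RT)
Step 2: Convert Eₐ to J/mol: 77.7 kJ/mol = 77700 J/mol
Step 3: Calculate the exponent: -Eₐ/(RT) = -77700/(8.314 × 350) = -26.70195
Step 4: k = 3.52e+08 × exp(-26.70195)
Step 5: k = 3.52e+08 × 2.53216e-12 = 8.9132e-04 s⁻¹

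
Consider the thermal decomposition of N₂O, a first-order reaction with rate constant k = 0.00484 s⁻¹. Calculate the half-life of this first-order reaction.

143.2 s

Step 1: For a first-order reaction, t₁/₂ = ln(2)/k
Step 2: t₁/₂ = ln(2)/0.00484
Step 3: t₁/₂ = 0.6931/0.00484 = 143.2 s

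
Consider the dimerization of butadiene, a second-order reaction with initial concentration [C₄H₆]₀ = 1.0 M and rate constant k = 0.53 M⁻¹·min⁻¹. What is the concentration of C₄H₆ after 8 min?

0.1908 M

Step 1: For a second-order reaction: 1/[C₄H₆] = 1/[C₄H₆]₀ + kt
Step 2: 1/[C₄H₆] = 1/1.0 + 0.53 × 8
Step 3: 1/[C₄H₆] = 1 + 4.24 = 5.24
Step 4: [C₄H₆] = 1/5.24 = 0.1908 M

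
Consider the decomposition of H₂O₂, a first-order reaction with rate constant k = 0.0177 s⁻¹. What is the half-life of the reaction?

39.16 s

Step 1: For a first-order reaction, t₁/₂ = ln(2)/k
Step 2: t₁/₂ = ln(2)/0.0177
Step 3: t₁/₂ = 0.6931/0.0177 = 39.16 s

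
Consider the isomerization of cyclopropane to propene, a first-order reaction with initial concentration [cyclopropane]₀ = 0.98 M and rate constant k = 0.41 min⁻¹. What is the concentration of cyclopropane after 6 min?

0.08373 M

Step 1: For a first-order reaction: [cyclopropane] = [cyclopropane]₀ × e^(-kt)
Step 2: [cyclopropane] = 0.98 × e^(-0.41 × 6)
Step 3: [cyclopropane] = 0.98 × e^(-2.46)
Step 4: [cyclopropane] = 0.98 × 0.085435 = 0.08373 M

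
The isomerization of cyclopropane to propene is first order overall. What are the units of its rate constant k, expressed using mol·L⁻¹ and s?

s⁻¹

Step 1: For overall order n, rate = k × (concentration)^n.
Step 2: Rate has units mol·L⁻¹·s⁻¹; concentration term has units (mol·L⁻¹)^1.
Step 3: k = rate / (concentration)^n, so units of k = (mol·L⁻¹)^(1-1)·s⁻¹ = s⁻¹.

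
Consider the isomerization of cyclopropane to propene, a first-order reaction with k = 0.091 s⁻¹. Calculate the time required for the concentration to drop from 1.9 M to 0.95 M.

7.617 s

Step 1: For first-order: t = ln([cyclopropane]₀/[cyclopropane])/k
Step 2: t = ln(1.9/0.95)/0.091
Step 3: t = ln(2)/0.091
Step 4: t = 0.6931/0.091 = 7.617 s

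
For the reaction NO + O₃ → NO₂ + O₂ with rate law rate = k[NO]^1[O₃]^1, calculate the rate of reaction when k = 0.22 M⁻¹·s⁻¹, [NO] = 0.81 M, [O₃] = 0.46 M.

0.08197 M/s

Step 1: The rate law is rate = k[NO]^1[O₃]^1
Step 2: Substitute: rate = 0.22 × (0.81)^1 × (0.46)^1
Step 3: rate = 0.22 × 0.81 × 0.46 = 0.081972 M/s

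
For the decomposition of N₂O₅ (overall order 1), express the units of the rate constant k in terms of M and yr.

yr⁻¹

Step 1: For overall order n, rate = k × (concentration)^n.
Step 2: Rate has units M·yr⁻¹; concentration term has units M^1.
Step 3: k = rate / (concentration)^n, so units of k = M^(1-1)·yr⁻¹ = yr⁻¹.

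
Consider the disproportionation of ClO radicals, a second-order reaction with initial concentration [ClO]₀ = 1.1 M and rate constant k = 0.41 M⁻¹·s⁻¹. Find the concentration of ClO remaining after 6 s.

0.2968 M

Step 1: For a second-order reaction: 1/[ClO] = 1/[ClO]₀ + kt
Step 2: 1/[ClO] = 1/1.1 + 0.41 × 6
Step 3: 1/[ClO] = 0.9091 + 2.46 = 3.369
Step 4: [ClO] = 1/3.369 = 0.2968 M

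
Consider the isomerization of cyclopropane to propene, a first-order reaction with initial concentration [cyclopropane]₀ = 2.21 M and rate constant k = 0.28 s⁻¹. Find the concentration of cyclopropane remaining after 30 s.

0.000497 M

Step 1: For a first-order reaction: [cyclopropane] = [cyclopropane]₀ × e^(-kt)
Step 2: [cyclopropane] = 2.21 × e^(-0.28 × 30)
Step 3: [cyclopropane] = 2.21 × e^(-8.4)
Step 4: [cyclopropane] = 2.21 × 0.000224867 = 0.000497 M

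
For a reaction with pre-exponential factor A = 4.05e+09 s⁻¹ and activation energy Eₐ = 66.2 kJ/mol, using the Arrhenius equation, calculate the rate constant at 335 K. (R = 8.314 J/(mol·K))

1.93e-01 s⁻¹

Step 1: Use the Arrhenius equation: k = A × exp(-Eₐ/RT)
Step 2: Convert Eₐ to J/mol: 66.2 kJ/mol = 66200 J/mol
Step 3: Calculate the exponent: -Eₐ/(RT) = -66200/(8.314 × 335) = -23.76858
Step 4: k = 4.05e+09 × exp(-23.76858)
Step 5: k = 4.05e+09 × 4.75814e-11 = 1.9270e-01 s⁻¹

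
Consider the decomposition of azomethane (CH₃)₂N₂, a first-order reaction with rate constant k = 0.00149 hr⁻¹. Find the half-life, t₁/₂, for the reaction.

465.2 hr

Step 1: For a first-order reaction, t₁/₂ = ln(2)/k
Step 2: t₁/₂ = ln(2)/0.00149
Step 3: t₁/₂ = 0.6931/0.00149 = 465.2 hr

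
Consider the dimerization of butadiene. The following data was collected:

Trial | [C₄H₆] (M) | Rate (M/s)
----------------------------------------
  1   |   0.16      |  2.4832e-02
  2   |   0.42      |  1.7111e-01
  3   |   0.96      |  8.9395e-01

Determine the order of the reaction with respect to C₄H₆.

second order (2)

Step 1: Compare trials to find order n where rate₂/rate₁ = ([C₄H₆]₂/[C₄H₆]₁)^n
Step 2: rate₂/rate₁ = 1.7111e-01/2.4832e-02 = 6.891
Step 3: [C₄H₆]₂/[C₄H₆]₁ = 0.42/0.16 = 2.625
Step 4: n = ln(6.891)/ln(2.625) = 2.00 ≈ 2
Step 5: The reaction is second order in C₄H₆.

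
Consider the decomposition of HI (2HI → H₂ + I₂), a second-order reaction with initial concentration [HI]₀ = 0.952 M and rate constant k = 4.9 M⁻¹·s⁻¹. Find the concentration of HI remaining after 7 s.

0.02829 M

Step 1: For a second-order reaction: 1/[HI] = 1/[HI]₀ + kt
Step 2: 1/[HI] = 1/0.952 + 4.9 × 7
Step 3: 1/[HI] = 1.05 + 34.3 = 35.35
Step 4: [HI] = 1/35.35 = 0.02829 M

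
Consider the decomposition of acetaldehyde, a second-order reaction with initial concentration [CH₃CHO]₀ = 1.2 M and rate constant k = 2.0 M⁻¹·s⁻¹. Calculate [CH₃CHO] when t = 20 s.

0.02449 M

Step 1: For a second-order reaction: 1/[CH₃CHO] = 1/[CH₃CHO]₀ + kt
Step 2: 1/[CH₃CHO] = 1/1.2 + 2.0 × 20
Step 3: 1/[CH₃CHO] = 0.8333 + 40 = 40.83
Step 4: [CH₃CHO] = 1/40.83 = 0.02449 M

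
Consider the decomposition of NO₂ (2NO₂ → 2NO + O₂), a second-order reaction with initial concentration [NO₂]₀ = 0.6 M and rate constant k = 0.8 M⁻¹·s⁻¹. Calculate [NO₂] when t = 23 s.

0.04983 M

Step 1: For a second-order reaction: 1/[NO₂] = 1/[NO₂]₀ + kt
Step 2: 1/[NO₂] = 1/0.6 + 0.8 × 23
Step 3: 1/[NO₂] = 1.667 + 18.4 = 20.07
Step 4: [NO₂] = 1/20.07 = 0.04983 M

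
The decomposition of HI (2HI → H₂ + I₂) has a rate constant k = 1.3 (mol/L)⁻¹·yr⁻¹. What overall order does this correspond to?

second order (2)

Step 1: The units of k for an nth-order reaction are (concentration)^(1-n)·(time)⁻¹.
Step 2: Here k has units (mol/L)⁻¹·yr⁻¹, so the concentration exponent is -1.
Step 3: 1 - n = -1 ⇒ n = 2. The reaction is second order.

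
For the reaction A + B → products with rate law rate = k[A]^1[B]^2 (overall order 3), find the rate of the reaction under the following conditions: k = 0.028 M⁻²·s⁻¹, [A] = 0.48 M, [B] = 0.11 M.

0.0001626 M/s

Step 1: The rate law is rate = k[A]^1[B]^2, overall order = 1+2 = 3
Step 2: Substitute values: rate = 0.028 × (0.48)^1 × (0.11)^2
Step 3: rate = 0.028 × 0.48 × 0.0121 = 0.000162624 M/s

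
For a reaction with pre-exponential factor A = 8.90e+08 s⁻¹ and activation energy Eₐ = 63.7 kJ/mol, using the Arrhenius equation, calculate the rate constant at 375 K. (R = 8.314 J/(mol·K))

1.19e+00 s⁻¹

Step 1: Use the Arrhenius equation: k = A × exp(-Eₐ/RT)
Step 2: Convert Eₐ to J/mol: 63.7 kJ/mol = 63700 J/mol
Step 3: Calculate the exponent: -Eₐ/(RT) = -63700/(8.314 × 375) = -20.43140
Step 4: k = 8.90e+08 × exp(-20.43140)
Step 5: k = 8.90e+08 × 1.33892e-09 = 1.1916e+00 s⁻¹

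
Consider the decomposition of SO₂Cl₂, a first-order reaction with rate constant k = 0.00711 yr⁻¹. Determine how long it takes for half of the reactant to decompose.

97.49 yr

Step 1: For a first-order reaction, t₁/₂ = ln(2)/k
Step 2: t₁/₂ = ln(2)/0.00711
Step 3: t₁/₂ = 0.6931/0.00711 = 97.49 yr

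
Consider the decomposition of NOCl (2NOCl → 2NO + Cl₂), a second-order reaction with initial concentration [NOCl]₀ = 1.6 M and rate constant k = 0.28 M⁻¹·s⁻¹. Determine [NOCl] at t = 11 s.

0.2699 M

Step 1: For a second-order reaction: 1/[NOCl] = 1/[NOCl]₀ + kt
Step 2: 1/[NOCl] = 1/1.6 + 0.28 × 11
Step 3: 1/[NOCl] = 0.625 + 3.08 = 3.705
Step 4: [NOCl] = 1/3.705 = 0.2699 M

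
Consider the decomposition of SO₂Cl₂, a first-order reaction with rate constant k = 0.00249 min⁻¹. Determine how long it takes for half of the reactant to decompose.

278.4 min

Step 1: For a first-order reaction, t₁/₂ = ln(2)/k
Step 2: t₁/₂ = ln(2)/0.00249
Step 3: t₁/₂ = 0.6931/0.00249 = 278.4 min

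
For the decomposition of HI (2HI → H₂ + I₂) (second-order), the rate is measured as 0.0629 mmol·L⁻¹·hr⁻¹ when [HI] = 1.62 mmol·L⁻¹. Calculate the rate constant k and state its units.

0.02397 (mmol·L⁻¹)⁻¹·hr⁻¹

Step 1: rate = k[HI]^2, so k = rate / [HI]^2.
Step 2: k = 0.0629 / (1.62)^2 = 0.0629 / 2.624.
Step 3: k = 0.02397 (mmol·L⁻¹)⁻¹·hr⁻¹.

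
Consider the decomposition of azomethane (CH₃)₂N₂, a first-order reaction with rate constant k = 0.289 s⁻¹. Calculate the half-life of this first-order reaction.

2.398 s

Step 1: For a first-order reaction, t₁/₂ = ln(2)/k
Step 2: t₁/₂ = ln(2)/0.289
Step 3: t₁/₂ = 0.6931/0.289 = 2.398 s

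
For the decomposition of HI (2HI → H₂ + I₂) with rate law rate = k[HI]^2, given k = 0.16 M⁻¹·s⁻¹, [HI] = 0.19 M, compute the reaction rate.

0.005776 M/s

Step 1: Identify the rate law: rate = k[HI]^2
Step 2: Substitute values: rate = 0.16 × (0.19)^2
Step 3: Calculate: rate = 0.16 × 0.0361 = 0.005776 M/s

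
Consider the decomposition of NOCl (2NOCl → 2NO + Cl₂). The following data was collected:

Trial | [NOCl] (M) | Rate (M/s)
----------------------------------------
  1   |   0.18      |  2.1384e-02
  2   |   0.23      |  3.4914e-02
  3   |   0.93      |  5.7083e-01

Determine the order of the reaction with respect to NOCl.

second order (2)

Step 1: Compare trials to find order n where rate₂/rate₁ = ([NOCl]₂/[NOCl]₁)^n
Step 2: rate₂/rate₁ = 3.4914e-02/2.1384e-02 = 1.633
Step 3: [NOCl]₂/[NOCl]₁ = 0.23/0.18 = 1.278
Step 4: n = ln(1.633)/ln(1.278) = 2.00 ≈ 2
Step 5: The reaction is second order in NOCl.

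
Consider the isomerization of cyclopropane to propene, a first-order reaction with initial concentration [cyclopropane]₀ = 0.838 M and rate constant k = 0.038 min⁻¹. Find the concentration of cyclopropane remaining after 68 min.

0.06325 M

Step 1: For a first-order reaction: [cyclopropane] = [cyclopropane]₀ × e^(-kt)
Step 2: [cyclopropane] = 0.838 × e^(-0.038 × 68)
Step 3: [cyclopropane] = 0.838 × e^(-2.584)
Step 4: [cyclopropane] = 0.838 × 0.0754715 = 0.06325 M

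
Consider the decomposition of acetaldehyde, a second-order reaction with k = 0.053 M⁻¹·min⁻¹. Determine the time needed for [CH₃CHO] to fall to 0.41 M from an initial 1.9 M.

36.09 min

Step 1: For second-order: t = (1/[CH₃CHO] - 1/[CH₃CHO]₀)/k
Step 2: t = (1/0.41 - 1/1.9)/0.053
Step 3: t = (2.439 - 0.5263)/0.053
Step 4: t = 1.913/0.053 = 36.09 min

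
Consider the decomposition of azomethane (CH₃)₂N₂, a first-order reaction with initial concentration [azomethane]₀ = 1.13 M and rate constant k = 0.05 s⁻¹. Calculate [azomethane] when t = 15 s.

0.5338 M

Step 1: For a first-order reaction: [azomethane] = [azomethane]₀ × e^(-kt)
Step 2: [azomethane] = 1.13 × e^(-0.05 × 15)
Step 3: [azomethane] = 1.13 × e^(-0.75)
Step 4: [azomethane] = 1.13 × 0.472367 = 0.5338 M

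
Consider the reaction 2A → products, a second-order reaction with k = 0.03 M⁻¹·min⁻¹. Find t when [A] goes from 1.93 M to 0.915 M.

19.16 min

Step 1: For second-order: t = (1/[A] - 1/[A]₀)/k
Step 2: t = (1/0.915 - 1/1.93)/0.03
Step 3: t = (1.093 - 0.5181)/0.03
Step 4: t = 0.5748/0.03 = 19.16 min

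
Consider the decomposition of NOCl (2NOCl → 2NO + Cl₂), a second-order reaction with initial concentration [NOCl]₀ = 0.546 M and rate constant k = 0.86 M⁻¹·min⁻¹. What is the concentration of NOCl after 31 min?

0.0351 M

Step 1: For a second-order reaction: 1/[NOCl] = 1/[NOCl]₀ + kt
Step 2: 1/[NOCl] = 1/0.546 + 0.86 × 31
Step 3: 1/[NOCl] = 1.832 + 26.66 = 28.49
Step 4: [NOCl] = 1/28.49 = 0.0351 M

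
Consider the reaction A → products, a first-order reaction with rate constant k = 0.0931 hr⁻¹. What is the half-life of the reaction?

7.445 hr

Step 1: For a first-order reaction, t₁/₂ = ln(2)/k
Step 2: t₁/₂ = ln(2)/0.0931
Step 3: t₁/₂ = 0.6931/0.0931 = 7.445 hr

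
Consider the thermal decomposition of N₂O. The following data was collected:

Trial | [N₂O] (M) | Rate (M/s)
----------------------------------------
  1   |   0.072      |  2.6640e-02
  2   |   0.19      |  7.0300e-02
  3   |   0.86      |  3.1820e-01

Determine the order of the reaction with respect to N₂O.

first order (1)

Step 1: Compare trials to find order n where rate₂/rate₁ = ([N₂O]₂/[N₂O]₁)^n
Step 2: rate₂/rate₁ = 7.0300e-02/2.6640e-02 = 2.639
Step 3: [N₂O]₂/[N₂O]₁ = 0.19/0.072 = 2.639
Step 4: n = ln(2.639)/ln(2.639) = 1.00 ≈ 1
Step 5: The reaction is first order in N₂O.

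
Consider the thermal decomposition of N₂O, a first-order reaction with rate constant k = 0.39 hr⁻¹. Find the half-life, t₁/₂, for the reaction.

1.777 hr

Step 1: For a first-order reaction, t₁/₂ = ln(2)/k
Step 2: t₁/₂ = ln(2)/0.39
Step 3: t₁/₂ = 0.6931/0.39 = 1.777 hr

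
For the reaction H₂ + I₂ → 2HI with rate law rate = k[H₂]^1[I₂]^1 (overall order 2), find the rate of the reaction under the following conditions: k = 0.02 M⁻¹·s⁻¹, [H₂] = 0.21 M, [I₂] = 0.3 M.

0.00126 M/s

Step 1: The rate law is rate = k[H₂]^1[I₂]^1, overall order = 1+1 = 2
Step 2: Substitute values: rate = 0.02 × (0.21)^1 × (0.3)^1
Step 3: rate = 0.02 × 0.21 × 0.3 = 0.00126 M/s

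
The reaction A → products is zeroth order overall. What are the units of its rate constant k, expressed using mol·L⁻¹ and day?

mol·L⁻¹·day⁻¹

Step 1: For overall order n, rate = k × (concentration)^n.
Step 2: Rate has units mol·L⁻¹·day⁻¹; concentration term has units (mol·L⁻¹)^0.
Step 3: k = rate / (concentration)^n, so units of k = (mol·L⁻¹)^(1-0)·day⁻¹ = mol·L⁻¹·day⁻¹.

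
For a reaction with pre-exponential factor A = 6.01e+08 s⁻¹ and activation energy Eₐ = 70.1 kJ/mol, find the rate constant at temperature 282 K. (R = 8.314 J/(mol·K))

6.22e-05 s⁻¹

Step 1: Use the Arrhenius equation: k = A × exp(-Eₐ/RT)
Step 2: Convert Eₐ to J/mol: 70.1 kJ/mol = 70100 J/mol
Step 3: Calculate the exponent: -Eₐ/(RT) = -70100/(8.314 × 282) = -29.89915
Step 4: k = 6.01e+08 × exp(-29.89915)
Step 5: k = 6.01e+08 × 1.03506e-13 = 6.2207e-05 s⁻¹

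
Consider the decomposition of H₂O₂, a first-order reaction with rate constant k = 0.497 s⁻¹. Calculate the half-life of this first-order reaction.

1.395 s

Step 1: For a first-order reaction, t₁/₂ = ln(2)/k
Step 2: t₁/₂ = ln(2)/0.497
Step 3: t₁/₂ = 0.6931/0.497 = 1.395 s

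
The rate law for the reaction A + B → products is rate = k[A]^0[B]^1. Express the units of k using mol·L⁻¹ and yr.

yr⁻¹

Step 1: Overall order = 0 + 1 = 1.
Step 2: rate has units mol·L⁻¹·yr⁻¹; [A]^0[B]^1 has units (mol·L⁻¹)^1.
Step 3: k = rate/([A]^0[B]^1), so units of k = (mol·L⁻¹)^(1-1)·yr⁻¹ = yr⁻¹.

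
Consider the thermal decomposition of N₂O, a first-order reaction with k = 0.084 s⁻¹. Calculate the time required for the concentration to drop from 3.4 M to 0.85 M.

16.5 s

Step 1: For first-order: t = ln([N₂O]₀/[N₂O])/k
Step 2: t = ln(3.4/0.85)/0.084
Step 3: t = ln(4)/0.084
Step 4: t = 1.386/0.084 = 16.5 s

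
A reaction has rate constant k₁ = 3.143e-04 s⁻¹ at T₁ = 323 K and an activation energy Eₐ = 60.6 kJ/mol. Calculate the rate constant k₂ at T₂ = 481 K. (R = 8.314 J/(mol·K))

5.207e-01 s⁻¹

Step 1: Use the two-temperature Arrhenius form: ln(k₂/k₁) = -Eₐ/R × (1/T₂ - 1/T₁)
Step 2: Convert Eₐ to J/mol: 60.6 kJ/mol = 60600 J/mol
Step 3: 1/T₂ - 1/T₁ = 1/481 - 1/323 = -1.016973e-03 K⁻¹
Step 4: ln(k₂/k₁) = -60600/8.314 × -1.016973e-03 = 7.41262
Step 5: k₂ = k₁ × exp(7.41262) = 3.143e-04 × 1.65676e+03 = 5.207e-01 s⁻¹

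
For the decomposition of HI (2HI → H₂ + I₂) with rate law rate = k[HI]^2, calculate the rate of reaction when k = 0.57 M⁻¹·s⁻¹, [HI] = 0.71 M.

0.2873 M/s

Step 1: Identify the rate law: rate = k[HI]^2
Step 2: Substitute values: rate = 0.57 × (0.71)^2
Step 3: Calculate: rate = 0.57 × 0.5041 = 0.287337 M/s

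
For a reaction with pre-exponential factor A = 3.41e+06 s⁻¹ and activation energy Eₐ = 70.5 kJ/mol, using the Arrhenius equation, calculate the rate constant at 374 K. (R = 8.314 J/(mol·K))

4.85e-04 s⁻¹

Step 1: Use the Arrhenius equation: k = A × exp(-Eₐ/RT)
Step 2: Convert Eₐ to J/mol: 70.5 kJ/mol = 70500 J/mol
Step 3: Calculate the exponent: -Eₐ/(RT) = -70500/(8.314 × 374) = -22.67292
Step 4: k = 3.41e+06 × exp(-22.67292)
Step 5: k = 3.41e+06 × 1.42323e-10 = 4.8532e-04 s⁻¹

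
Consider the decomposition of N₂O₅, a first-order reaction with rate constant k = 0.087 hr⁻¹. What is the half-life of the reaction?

7.967 hr

Step 1: For a first-order reaction, t₁/₂ = ln(2)/k
Step 2: t₁/₂ = ln(2)/0.087
Step 3: t₁/₂ = 0.6931/0.087 = 7.967 hr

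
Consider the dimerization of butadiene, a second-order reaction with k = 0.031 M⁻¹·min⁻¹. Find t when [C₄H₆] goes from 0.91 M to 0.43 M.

39.57 min

Step 1: For second-order: t = (1/[C₄H₆] - 1/[C₄H₆]₀)/k
Step 2: t = (1/0.43 - 1/0.91)/0.031
Step 3: t = (2.326 - 1.099)/0.031
Step 4: t = 1.227/0.031 = 39.57 min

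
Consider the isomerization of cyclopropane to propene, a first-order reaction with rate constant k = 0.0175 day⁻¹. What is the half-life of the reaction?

39.61 day

Step 1: For a first-order reaction, t₁/₂ = ln(2)/k
Step 2: t₁/₂ = ln(2)/0.0175
Step 3: t₁/₂ = 0.6931/0.0175 = 39.61 day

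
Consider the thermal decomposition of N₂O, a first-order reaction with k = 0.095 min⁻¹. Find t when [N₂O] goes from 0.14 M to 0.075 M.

6.57 min

Step 1: For first-order: t = ln([N₂O]₀/[N₂O])/k
Step 2: t = ln(0.14/0.075)/0.095
Step 3: t = ln(1.867)/0.095
Step 4: t = 0.6242/0.095 = 6.57 min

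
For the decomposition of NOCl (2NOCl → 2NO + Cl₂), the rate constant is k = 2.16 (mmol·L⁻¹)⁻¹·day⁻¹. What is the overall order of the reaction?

second order (2)

Step 1: The units of k for an nth-order reaction are (concentration)^(1-n)·(time)⁻¹.
Step 2: Here k has units (mmol·L⁻¹)⁻¹·day⁻¹, so the concentration exponent is -1.
Step 3: 1 - n = -1 ⇒ n = 2. The reaction is second order.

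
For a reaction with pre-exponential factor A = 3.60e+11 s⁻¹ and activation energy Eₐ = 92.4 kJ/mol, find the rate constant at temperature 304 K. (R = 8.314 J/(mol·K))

4.78e-05 s⁻¹

Step 1: Use the Arrhenius equation: k = A × exp(-Eₐ/RT)
Step 2: Convert Eₐ to J/mol: 92.4 kJ/mol = 92400 J/mol
Step 3: Calculate the exponent: -Eₐ/(RT) = -92400/(8.314 × 304) = -36.55850
Step 4: k = 3.60e+11 × exp(-36.55850)
Step 5: k = 3.60e+11 × 1.32692e-16 = 4.7769e-05 s⁻¹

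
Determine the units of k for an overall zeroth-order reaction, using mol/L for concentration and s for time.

mol/L·s⁻¹

Step 1: For overall order n, rate = k × (concentration)^n.
Step 2: Rate has units mol/L·s⁻¹; concentration term has units (mol/L)^0.
Step 3: k = rate / (concentration)^n, so units of k = (mol/L)^(1-0)·s⁻¹ = mol/L·s⁻¹.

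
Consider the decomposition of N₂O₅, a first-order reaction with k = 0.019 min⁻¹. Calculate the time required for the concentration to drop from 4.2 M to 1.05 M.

72.96 min

Step 1: For first-order: t = ln([N₂O₅]₀/[N₂O₅])/k
Step 2: t = ln(4.2/1.05)/0.019
Step 3: t = ln(4)/0.019
Step 4: t = 1.386/0.019 = 72.96 min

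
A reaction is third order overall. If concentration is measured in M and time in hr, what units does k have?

M⁻²·hr⁻¹

Step 1: For overall order n, rate = k × (concentration)^n.
Step 2: Rate has units M·hr⁻¹; concentration term has units M^3.
Step 3: k = rate / (concentration)^n, so units of k = M^(1-3)·hr⁻¹ = M⁻²·hr⁻¹.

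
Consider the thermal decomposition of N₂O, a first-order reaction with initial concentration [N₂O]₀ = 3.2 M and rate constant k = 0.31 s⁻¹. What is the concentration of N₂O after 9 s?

0.1965 M

Step 1: For a first-order reaction: [N₂O] = [N₂O]₀ × e^(-kt)
Step 2: [N₂O] = 3.2 × e^(-0.31 × 9)
Step 3: [N₂O] = 3.2 × e^(-2.79)
Step 4: [N₂O] = 3.2 × 0.0614212 = 0.1965 M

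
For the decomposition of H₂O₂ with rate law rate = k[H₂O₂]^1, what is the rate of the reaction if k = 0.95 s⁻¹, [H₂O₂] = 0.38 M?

0.361 M/s

Step 1: Identify the rate law: rate = k[H₂O₂]^1
Step 2: Substitute values: rate = 0.95 × (0.38)^1
Step 3: Calculate: rate = 0.95 × 0.38 = 0.361 M/s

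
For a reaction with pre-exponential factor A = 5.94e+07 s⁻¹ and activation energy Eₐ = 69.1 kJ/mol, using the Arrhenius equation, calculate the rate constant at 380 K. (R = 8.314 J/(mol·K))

1.88e-02 s⁻¹

Step 1: Use the Arrhenius equation: k = A × exp(-Eₐ/RT)
Step 2: Convert Eₐ to J/mol: 69.1 kJ/mol = 69100 J/mol
Step 3: Calculate the exponent: -Eₐ/(RT) = -69100/(8.314 × 380) = -21.87180
Step 4: k = 5.94e+07 × exp(-21.87180)
Step 5: k = 5.94e+07 × 3.17101e-10 = 1.8836e-02 s⁻¹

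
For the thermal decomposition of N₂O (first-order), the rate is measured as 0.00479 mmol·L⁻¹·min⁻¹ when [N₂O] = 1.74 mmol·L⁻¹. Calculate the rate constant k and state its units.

0.002753 min⁻¹

Step 1: rate = k[N₂O]^1, so k = rate / [N₂O]^1.
Step 2: k = 0.00479 / (1.74)^1 = 0.00479 / 1.74.
Step 3: k = 0.002753 min⁻¹.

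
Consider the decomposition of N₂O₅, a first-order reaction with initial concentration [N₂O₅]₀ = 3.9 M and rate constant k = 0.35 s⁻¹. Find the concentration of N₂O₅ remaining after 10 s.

0.1178 M

Step 1: For a first-order reaction: [N₂O₅] = [N₂O₅]₀ × e^(-kt)
Step 2: [N₂O₅] = 3.9 × e^(-0.35 × 10)
Step 3: [N₂O₅] = 3.9 × e^(-3.5)
Step 4: [N₂O₅] = 3.9 × 0.0301974 = 0.1178 M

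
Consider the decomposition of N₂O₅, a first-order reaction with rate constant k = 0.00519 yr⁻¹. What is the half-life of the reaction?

133.6 yr

Step 1: For a first-order reaction, t₁/₂ = ln(2)/k
Step 2: t₁/₂ = ln(2)/0.00519
Step 3: t₁/₂ = 0.6931/0.00519 = 133.6 yr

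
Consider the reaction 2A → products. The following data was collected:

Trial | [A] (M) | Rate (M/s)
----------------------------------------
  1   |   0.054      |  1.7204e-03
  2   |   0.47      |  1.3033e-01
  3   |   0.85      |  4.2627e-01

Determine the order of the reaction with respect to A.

second order (2)

Step 1: Compare trials to find order n where rate₂/rate₁ = ([A]₂/[A]₁)^n
Step 2: rate₂/rate₁ = 1.3033e-01/1.7204e-03 = 75.75
Step 3: [A]₂/[A]₁ = 0.47/0.054 = 8.704
Step 4: n = ln(75.75)/ln(8.704) = 2.00 ≈ 2
Step 5: The reaction is second order in A.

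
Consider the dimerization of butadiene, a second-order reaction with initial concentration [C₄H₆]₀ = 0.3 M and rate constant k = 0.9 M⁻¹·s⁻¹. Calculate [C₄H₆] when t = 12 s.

0.07075 M

Step 1: For a second-order reaction: 1/[C₄H₆] = 1/[C₄H₆]₀ + kt
Step 2: 1/[C₄H₆] = 1/0.3 + 0.9 × 12
Step 3: 1/[C₄H₆] = 3.333 + 10.8 = 14.13
Step 4: [C₄H₆] = 1/14.13 = 0.07075 M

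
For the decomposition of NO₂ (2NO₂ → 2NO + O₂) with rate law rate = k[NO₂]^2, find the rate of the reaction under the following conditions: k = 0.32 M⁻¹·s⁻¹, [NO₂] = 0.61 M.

0.1191 M/s

Step 1: Identify the rate law: rate = k[NO₂]^2
Step 2: Substitute values: rate = 0.32 × (0.61)^2
Step 3: Calculate: rate = 0.32 × 0.3721 = 0.119072 M/s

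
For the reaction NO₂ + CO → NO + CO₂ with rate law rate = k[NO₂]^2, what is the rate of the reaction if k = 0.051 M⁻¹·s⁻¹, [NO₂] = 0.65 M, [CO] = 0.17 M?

0.02155 M/s

Step 1: The rate law is rate = k[NO₂]^2
Step 2: Note that the rate does not depend on [CO] (zero order in CO).
Step 3: rate = 0.051 × (0.65)^2 = 0.0215475 M/s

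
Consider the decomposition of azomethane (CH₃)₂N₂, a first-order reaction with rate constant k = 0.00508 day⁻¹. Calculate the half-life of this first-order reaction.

136.4 day

Step 1: For a first-order reaction, t₁/₂ = ln(2)/k
Step 2: t₁/₂ = ln(2)/0.00508
Step 3: t₁/₂ = 0.6931/0.00508 = 136.4 day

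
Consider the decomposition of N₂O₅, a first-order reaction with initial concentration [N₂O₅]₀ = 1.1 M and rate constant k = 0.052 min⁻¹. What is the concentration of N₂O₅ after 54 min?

0.06636 M

Step 1: For a first-order reaction: [N₂O₅] = [N₂O₅]₀ × e^(-kt)
Step 2: [N₂O₅] = 1.1 × e^(-0.052 × 54)
Step 3: [N₂O₅] = 1.1 × e^(-2.808)
Step 4: [N₂O₅] = 1.1 × 0.0603255 = 0.06636 M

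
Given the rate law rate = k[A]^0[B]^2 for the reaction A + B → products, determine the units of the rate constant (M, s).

M⁻¹·s⁻¹

Step 1: Overall order = 0 + 2 = 2.
Step 2: rate has units M·s⁻¹; [A]^0[B]^2 has units M^2.
Step 3: k = rate/([A]^0[B]^2), so units of k = M^(1-2)·s⁻¹ = M⁻¹·s⁻¹.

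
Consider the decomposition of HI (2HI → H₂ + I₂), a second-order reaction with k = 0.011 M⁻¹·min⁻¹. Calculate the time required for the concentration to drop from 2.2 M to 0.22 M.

371.9 min

Step 1: For second-order: t = (1/[HI] - 1/[HI]₀)/k
Step 2: t = (1/0.22 - 1/2.2)/0.011
Step 3: t = (4.545 - 0.4545)/0.011
Step 4: t = 4.091/0.011 = 371.9 min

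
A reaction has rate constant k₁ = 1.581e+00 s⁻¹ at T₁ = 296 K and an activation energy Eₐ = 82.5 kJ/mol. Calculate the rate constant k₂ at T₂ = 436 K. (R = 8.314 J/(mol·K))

7.480e+04 s⁻¹

Step 1: Use the two-temperature Arrhenius form: ln(k₂/k₁) = -Eₐ/R × (1/T₂ - 1/T₁)
Step 2: Convert Eₐ to J/mol: 82.5 kJ/mol = 82500 J/mol
Step 3: 1/T₂ - 1/T₁ = 1/436 - 1/296 = -1.084800e-03 K⁻¹
Step 4: ln(k₂/k₁) = -82500/8.314 × -1.084800e-03 = 10.76449
Step 5: k₂ = k₁ × exp(10.76449) = 1.581e+00 × 4.73106e+04 = 7.480e+04 s⁻¹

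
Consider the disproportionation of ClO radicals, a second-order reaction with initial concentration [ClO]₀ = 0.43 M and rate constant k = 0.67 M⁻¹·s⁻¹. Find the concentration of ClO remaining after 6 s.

0.1576 M

Step 1: For a second-order reaction: 1/[ClO] = 1/[ClO]₀ + kt
Step 2: 1/[ClO] = 1/0.43 + 0.67 × 6
Step 3: 1/[ClO] = 2.326 + 4.02 = 6.346
Step 4: [ClO] = 1/6.346 = 0.1576 M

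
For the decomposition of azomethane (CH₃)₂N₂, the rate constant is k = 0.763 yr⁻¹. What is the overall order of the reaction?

first order (1)

Step 1: The units of k for an nth-order reaction are (concentration)^(1-n)·(time)⁻¹.
Step 2: Here k has units yr⁻¹, so the concentration exponent is 0.
Step 3: 1 - n = 0 ⇒ n = 1. The reaction is first order.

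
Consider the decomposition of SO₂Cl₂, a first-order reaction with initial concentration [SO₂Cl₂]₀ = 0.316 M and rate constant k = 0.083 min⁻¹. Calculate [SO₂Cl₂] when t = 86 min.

0.000251 M

Step 1: For a first-order reaction: [SO₂Cl₂] = [SO₂Cl₂]₀ × e^(-kt)
Step 2: [SO₂Cl₂] = 0.316 × e^(-0.083 × 86)
Step 3: [SO₂Cl₂] = 0.316 × e^(-7.138)
Step 4: [SO₂Cl₂] = 0.316 × 0.000794339 = 0.000251 M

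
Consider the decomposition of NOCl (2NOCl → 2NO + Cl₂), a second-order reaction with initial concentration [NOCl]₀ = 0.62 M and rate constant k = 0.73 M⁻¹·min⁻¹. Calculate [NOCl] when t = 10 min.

0.1122 M

Step 1: For a second-order reaction: 1/[NOCl] = 1/[NOCl]₀ + kt
Step 2: 1/[NOCl] = 1/0.62 + 0.73 × 10
Step 3: 1/[NOCl] = 1.613 + 7.3 = 8.913
Step 4: [NOCl] = 1/8.913 = 0.1122 M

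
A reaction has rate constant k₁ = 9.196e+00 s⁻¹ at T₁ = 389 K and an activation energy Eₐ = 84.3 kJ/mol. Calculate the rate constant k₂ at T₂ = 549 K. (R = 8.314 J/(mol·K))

1.831e+04 s⁻¹

Step 1: Use the two-temperature Arrhenius form: ln(k₂/k₁) = -Eₐ/R × (1/T₂ - 1/T₁)
Step 2: Convert Eₐ to J/mol: 84.3 kJ/mol = 84300 J/mol
Step 3: 1/T₂ - 1/T₁ = 1/549 - 1/389 = -7.492005e-04 K⁻¹
Step 4: ln(k₂/k₁) = -84300/8.314 × -7.492005e-04 = 7.59654
Step 5: k₂ = k₁ × exp(7.59654) = 9.196e+00 × 1.99129e+03 = 1.831e+04 s⁻¹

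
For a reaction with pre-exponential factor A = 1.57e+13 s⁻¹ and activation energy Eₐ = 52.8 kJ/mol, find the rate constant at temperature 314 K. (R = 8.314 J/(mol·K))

2.58e+04 s⁻¹

Step 1: Use the Arrhenius equation: k = A × exp(-Eₐ/RT)
Step 2: Convert Eₐ to J/mol: 52.8 kJ/mol = 52800 J/mol
Step 3: Calculate the exponent: -Eₐ/(RT) = -52800/(8.314 × 314) = -20.22527
Step 4: k = 1.57e+13 × exp(-20.22527)
Step 5: k = 1.57e+13 × 1.64542e-09 = 2.5833e+04 s⁻¹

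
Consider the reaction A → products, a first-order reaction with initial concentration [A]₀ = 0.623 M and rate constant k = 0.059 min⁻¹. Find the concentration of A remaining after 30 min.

0.1061 M

Step 1: For a first-order reaction: [A] = [A]₀ × e^(-kt)
Step 2: [A] = 0.623 × e^(-0.059 × 30)
Step 3: [A] = 0.623 × e^(-1.77)
Step 4: [A] = 0.623 × 0.170333 = 0.1061 M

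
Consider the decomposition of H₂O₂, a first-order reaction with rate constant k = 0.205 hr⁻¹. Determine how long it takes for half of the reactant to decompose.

3.381 hr

Step 1: For a first-order reaction, t₁/₂ = ln(2)/k
Step 2: t₁/₂ = ln(2)/0.205
Step 3: t₁/₂ = 0.6931/0.205 = 3.381 hr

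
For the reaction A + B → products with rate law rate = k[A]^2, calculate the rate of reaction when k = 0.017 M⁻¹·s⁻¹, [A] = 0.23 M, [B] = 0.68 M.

0.0008993 M/s

Step 1: The rate law is rate = k[A]^2
Step 2: Note that the rate does not depend on [B] (zero order in B).
Step 3: rate = 0.017 × (0.23)^2 = 0.0008993 M/s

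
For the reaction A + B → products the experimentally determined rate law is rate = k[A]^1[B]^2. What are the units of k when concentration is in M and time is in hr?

M⁻²·hr⁻¹

Step 1: Overall order = 1 + 2 = 3.
Step 2: rate has units M·hr⁻¹; [A]^1[B]^2 has units M^3.
Step 3: k = rate/([A]^1[B]^2), so units of k = M^(1-3)·hr⁻¹ = M⁻²·hr⁻¹.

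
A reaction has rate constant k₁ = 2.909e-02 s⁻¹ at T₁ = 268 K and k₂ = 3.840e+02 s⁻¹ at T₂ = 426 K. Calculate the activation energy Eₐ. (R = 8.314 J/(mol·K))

57.0 kJ/mol

Step 1: Use the two-temperature Arrhenius form: ln(k₂/k₁) = -Eₐ/R × (1/T₂ - 1/T₁)
Step 2: ln(k₂/k₁) = ln(3.840e+02/2.909e-02) = ln(13200.4) = 9.488
Step 3: 1/T₂ - 1/T₁ = 1/426 - 1/268 = -1.383925e-03 K⁻¹
Step 4: Eₐ = -R × ln(k₂/k₁) / (1/T₂ - 1/T₁) = -8.314 × 9.488 / -1.383925e-03
Step 5: Eₐ = 5.7000e+04 J/mol = 57.0 kJ/mol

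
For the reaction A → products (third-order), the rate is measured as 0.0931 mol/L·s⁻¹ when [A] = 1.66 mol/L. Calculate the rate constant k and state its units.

0.02035 (mol/L)⁻²·s⁻¹

Step 1: rate = k[A]^3, so k = rate / [A]^3.
Step 2: k = 0.0931 / (1.66)^3 = 0.0931 / 4.574.
Step 3: k = 0.02035 (mol/L)⁻²·s⁻¹.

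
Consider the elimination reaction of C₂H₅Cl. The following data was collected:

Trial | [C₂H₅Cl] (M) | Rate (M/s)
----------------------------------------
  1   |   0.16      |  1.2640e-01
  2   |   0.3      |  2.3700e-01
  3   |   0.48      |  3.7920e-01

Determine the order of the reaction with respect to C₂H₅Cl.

first order (1)

Step 1: Compare trials to find order n where rate₂/rate₁ = ([C₂H₅Cl]₂/[C₂H₅Cl]₁)^n
Step 2: rate₂/rate₁ = 2.3700e-01/1.2640e-01 = 1.875
Step 3: [C₂H₅Cl]₂/[C₂H₅Cl]₁ = 0.3/0.16 = 1.875
Step 4: n = ln(1.875)/ln(1.875) = 1.00 ≈ 1
Step 5: The reaction is first order in C₂H₅Cl.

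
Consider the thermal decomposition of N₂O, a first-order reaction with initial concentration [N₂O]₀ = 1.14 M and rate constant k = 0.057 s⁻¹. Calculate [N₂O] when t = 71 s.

0.01992 M

Step 1: For a first-order reaction: [N₂O] = [N₂O]₀ × e^(-kt)
Step 2: [N₂O] = 1.14 × e^(-0.057 × 71)
Step 3: [N₂O] = 1.14 × e^(-4.047)
Step 4: [N₂O] = 1.14 × 0.0174747 = 0.01992 M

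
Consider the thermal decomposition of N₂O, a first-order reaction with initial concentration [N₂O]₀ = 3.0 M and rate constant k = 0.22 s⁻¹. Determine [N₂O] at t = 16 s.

0.0888 M

Step 1: For a first-order reaction: [N₂O] = [N₂O]₀ × e^(-kt)
Step 2: [N₂O] = 3.0 × e^(-0.22 × 16)
Step 3: [N₂O] = 3.0 × e^(-3.52)
Step 4: [N₂O] = 3.0 × 0.0295994 = 0.0888 M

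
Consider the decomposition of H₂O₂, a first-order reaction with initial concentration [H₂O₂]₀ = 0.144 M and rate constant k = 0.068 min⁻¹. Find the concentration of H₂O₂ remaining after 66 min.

0.001619 M

Step 1: For a first-order reaction: [H₂O₂] = [H₂O₂]₀ × e^(-kt)
Step 2: [H₂O₂] = 0.144 × e^(-0.068 × 66)
Step 3: [H₂O₂] = 0.144 × e^(-4.488)
Step 4: [H₂O₂] = 0.144 × 0.0112431 = 0.001619 M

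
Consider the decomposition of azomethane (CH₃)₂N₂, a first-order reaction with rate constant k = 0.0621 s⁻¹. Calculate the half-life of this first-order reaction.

11.16 s

Step 1: For a first-order reaction, t₁/₂ = ln(2)/k
Step 2: t₁/₂ = ln(2)/0.0621
Step 3: t₁/₂ = 0.6931/0.0621 = 11.16 s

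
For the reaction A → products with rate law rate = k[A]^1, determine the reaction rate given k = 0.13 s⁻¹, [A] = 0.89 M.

0.1157 M/s

Step 1: Identify the rate law: rate = k[A]^1
Step 2: Substitute values: rate = 0.13 × (0.89)^1
Step 3: Calculate: rate = 0.13 × 0.89 = 0.1157 M/s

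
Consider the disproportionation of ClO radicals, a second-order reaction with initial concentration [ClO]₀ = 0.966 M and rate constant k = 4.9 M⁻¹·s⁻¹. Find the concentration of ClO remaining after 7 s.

0.0283 M

Step 1: For a second-order reaction: 1/[ClO] = 1/[ClO]₀ + kt
Step 2: 1/[ClO] = 1/0.966 + 4.9 × 7
Step 3: 1/[ClO] = 1.035 + 34.3 = 35.34
Step 4: [ClO] = 1/35.34 = 0.0283 M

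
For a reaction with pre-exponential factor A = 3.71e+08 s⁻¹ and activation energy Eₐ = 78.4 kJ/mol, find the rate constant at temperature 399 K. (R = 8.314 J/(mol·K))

2.02e-02 s⁻¹

Step 1: Use the Arrhenius equation: k = A × exp(-Eₐ/RT)
Step 2: Convert Eₐ to J/mol: 78.4 kJ/mol = 78400 J/mol
Step 3: Calculate the exponent: -Eₐ/(RT) = -78400/(8.314 × 399) = -23.63378
Step 4: k = 3.71e+08 × exp(-23.63378)
Step 5: k = 3.71e+08 × 5.44477e-11 = 2.0200e-02 s⁻¹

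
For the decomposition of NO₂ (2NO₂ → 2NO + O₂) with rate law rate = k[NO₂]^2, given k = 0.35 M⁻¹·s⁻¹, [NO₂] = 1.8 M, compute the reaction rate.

1.134 M/s

Step 1: Identify the rate law: rate = k[NO₂]^2
Step 2: Substitute values: rate = 0.35 × (1.8)^2
Step 3: Calculate: rate = 0.35 × 3.24 = 1.134 M/s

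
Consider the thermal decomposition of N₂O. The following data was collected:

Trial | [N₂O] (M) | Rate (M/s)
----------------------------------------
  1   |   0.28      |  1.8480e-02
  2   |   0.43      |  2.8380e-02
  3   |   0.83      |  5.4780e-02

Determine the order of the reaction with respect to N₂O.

first order (1)

Step 1: Compare trials to find order n where rate₂/rate₁ = ([N₂O]₂/[N₂O]₁)^n
Step 2: rate₂/rate₁ = 2.8380e-02/1.8480e-02 = 1.536
Step 3: [N₂O]₂/[N₂O]₁ = 0.43/0.28 = 1.536
Step 4: n = ln(1.536)/ln(1.536) = 1.00 ≈ 1
Step 5: The reaction is first order in N₂O.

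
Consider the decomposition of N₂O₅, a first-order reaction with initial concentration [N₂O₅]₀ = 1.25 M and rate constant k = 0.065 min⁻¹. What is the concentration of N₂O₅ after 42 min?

0.08152 M

Step 1: For a first-order reaction: [N₂O₅] = [N₂O₅]₀ × e^(-kt)
Step 2: [N₂O₅] = 1.25 × e^(-0.065 × 42)
Step 3: [N₂O₅] = 1.25 × e^(-2.73)
Step 4: [N₂O₅] = 1.25 × 0.0652193 = 0.08152 M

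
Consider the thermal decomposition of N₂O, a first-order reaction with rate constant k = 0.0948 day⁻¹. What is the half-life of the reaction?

7.312 day

Step 1: For a first-order reaction, t₁/₂ = ln(2)/k
Step 2: t₁/₂ = ln(2)/0.0948
Step 3: t₁/₂ = 0.6931/0.0948 = 7.312 day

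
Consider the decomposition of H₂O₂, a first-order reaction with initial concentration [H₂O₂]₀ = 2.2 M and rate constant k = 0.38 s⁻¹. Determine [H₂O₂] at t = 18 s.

0.002354 M

Step 1: For a first-order reaction: [H₂O₂] = [H₂O₂]₀ × e^(-kt)
Step 2: [H₂O₂] = 2.2 × e^(-0.38 × 18)
Step 3: [H₂O₂] = 2.2 × e^(-6.84)
Step 4: [H₂O₂] = 2.2 × 0.0010701 = 0.002354 M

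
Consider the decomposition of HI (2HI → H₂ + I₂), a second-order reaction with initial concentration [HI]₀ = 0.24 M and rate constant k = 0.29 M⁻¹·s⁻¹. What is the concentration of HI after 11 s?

0.1359 M

Step 1: For a second-order reaction: 1/[HI] = 1/[HI]₀ + kt
Step 2: 1/[HI] = 1/0.24 + 0.29 × 11
Step 3: 1/[HI] = 4.167 + 3.19 = 7.357
Step 4: [HI] = 1/7.357 = 0.1359 M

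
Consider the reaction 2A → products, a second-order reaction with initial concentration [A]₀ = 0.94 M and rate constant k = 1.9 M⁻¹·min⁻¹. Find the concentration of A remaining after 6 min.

0.08023 M

Step 1: For a second-order reaction: 1/[A] = 1/[A]₀ + kt
Step 2: 1/[A] = 1/0.94 + 1.9 × 6
Step 3: 1/[A] = 1.064 + 11.4 = 12.46
Step 4: [A] = 1/12.46 = 0.08023 M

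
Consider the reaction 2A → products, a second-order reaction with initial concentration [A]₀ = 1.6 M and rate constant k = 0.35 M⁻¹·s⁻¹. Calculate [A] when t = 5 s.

0.4211 M

Step 1: For a second-order reaction: 1/[A] = 1/[A]₀ + kt
Step 2: 1/[A] = 1/1.6 + 0.35 × 5
Step 3: 1/[A] = 0.625 + 1.75 = 2.375
Step 4: [A] = 1/2.375 = 0.4211 M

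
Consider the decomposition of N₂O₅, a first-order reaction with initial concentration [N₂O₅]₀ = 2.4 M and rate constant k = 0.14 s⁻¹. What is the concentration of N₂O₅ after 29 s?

0.0414 M

Step 1: For a first-order reaction: [N₂O₅] = [N₂O₅]₀ × e^(-kt)
Step 2: [N₂O₅] = 2.4 × e^(-0.14 × 29)
Step 3: [N₂O₅] = 2.4 × e^(-4.06)
Step 4: [N₂O₅] = 2.4 × 0.017249 = 0.0414 M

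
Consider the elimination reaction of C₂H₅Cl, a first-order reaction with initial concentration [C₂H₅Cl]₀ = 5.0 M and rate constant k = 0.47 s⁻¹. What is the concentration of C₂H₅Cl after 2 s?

1.953 M

Step 1: For a first-order reaction: [C₂H₅Cl] = [C₂H₅Cl]₀ × e^(-kt)
Step 2: [C₂H₅Cl] = 5.0 × e^(-0.47 × 2)
Step 3: [C₂H₅Cl] = 5.0 × e^(-0.94)
Step 4: [C₂H₅Cl] = 5.0 × 0.390628 = 1.953 M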